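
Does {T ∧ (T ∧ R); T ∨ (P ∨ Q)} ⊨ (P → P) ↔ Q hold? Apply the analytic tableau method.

Initial set: {(T ∧ (T ∧ R)); (T ∨ (P ∨ Q)); ¬((P → P) ↔ Q)}.
(T ∧ (T ∧ R)): α-rule — add T, (T ∧ R).
(T ∧ R): α-rule — add T, R.
(T ∨ (P ∨ Q)): β-rule — branch into T  //  (P ∨ Q).
  branch 1 (add T):
    ¬((P → P) ↔ Q): β-rule — branch into (P → P), ¬Q  //  ¬(P → P), Q.
      branch 1.1 (add (P → P), ¬Q):
        (P → P): β-rule — branch into ¬P  //  P.
          branch 1.1.1 (add ¬P):
            ○ open, literals {P=false, Q=false, R=true, T=true}.
          branch 1.1.2 (add P):
            ○ open, literals {P=true, Q=false, R=true, T=true}.
      branch 1.2 (add ¬(P → P), Q):
        ¬(P → P): α-rule — add P, ¬P.
        × closes — contains both P and ¬P.
  branch 2 (add (P ∨ Q)):
    ¬((P → P) ↔ Q): β-rule — branch into (P → P), ¬Q  //  ¬(P → P), Q.
      branch 2.1 (add (P → P), ¬Q):
        (P ∨ Q): β-rule — branch into P  //  Q.
          branch 2.1.1 (add P):
            (P → P): β-rule — branch into ¬P  //  P.
              branch 2.1.1.1 (add ¬P):
                × closes — contains both P and ¬P.
              branch 2.1.1.2 (add P):
                ○ open, literals {P=true, Q=false, R=true, T=true}.
          branch 2.1.2 (add Q):
            × closes — contains both Q and ¬Q.
      branch 2.2 (add ¬(P → P), Q):
        ¬(P → P): α-rule — add P, ¬P.
        × closes — contains both P and ¬P.
4 branches closed, 3 open.
An open branch gives a countermodel: P=false, Q=false, R=true, T=true (unmentioned atoms arbitrary); the premises hold there but the conclusion fails.

No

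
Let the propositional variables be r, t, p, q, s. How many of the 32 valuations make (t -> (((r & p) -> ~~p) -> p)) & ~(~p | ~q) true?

Initial set: {((t -> (((r & p) -> ~~p) -> p)) & ~(~p | ~q))}.
((t -> (((r & p) -> ~~p) -> p)) & ~(~p | ~q)): α-rule — add (t -> (((r & p) -> ~~p) -> p)), ~(~p | ~q).
~(~p | ~q): α-rule — add ~~p, ~~q.
(t -> (((r & p) -> ~~p) -> p)): β-rule — branch into ~t  //  (((r & p) -> ~~p) -> p).
  branch 1 (add ~t):
    ○ open, literals {p=true, q=true, t=false}.
  branch 2 (add (((r & p) -> ~~p) -> p)):
    (((r & p) -> ~~p) -> p): β-rule — branch into ~((r & p) -> ~~p)  //  p.
      branch 2.1 (add ~((r & p) -> ~~p)):
        ~((r & p) -> ~~p): α-rule — add (r & p), ~~~p.
        (r & p): α-rule — add r, p.
        ~~~p: drop double negation, giving ~p.
        × closes — contains both p and ~p.
      branch 2.2 (add p):
        ○ open, literals {p=true, q=true}.
1 branch closed, 2 open.
Each open branch fixes some atoms; the unmentioned ones are free. Counting distinct full assignments: branch {p=true, q=true, t=false} (r, s) contributes 4 new; branch {p=true, q=true} (r, t, s) contributes 4 new. Total: 8.

8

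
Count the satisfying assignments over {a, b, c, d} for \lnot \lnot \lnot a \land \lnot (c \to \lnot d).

Initial set: {(\lnot \lnot \lnot a \land \lnot (c \to \lnot d))}.
(\lnot \lnot \lnot a \land \lnot (c \to \lnot d)): α-rule — add \lnot \lnot \lnot a, \lnot (c \to \lnot d).
\lnot \lnot \lnot a: drop double negation, giving \lnot a.
\lnot (c \to \lnot d): α-rule — add c, \lnot \lnot d.
○ open, literals {a=F, c=T, d=T}.
0 branches closed, 1 open.
Each open branch fixes some atoms; the unmentioned ones are free. Counting distinct full assignments: branch {a=F, c=T, d=T} (b) contributes 2 new. Total: 2.

2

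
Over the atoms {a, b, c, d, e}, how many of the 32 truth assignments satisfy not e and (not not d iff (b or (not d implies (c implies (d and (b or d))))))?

10

Initial set: {(not e and (not not d iff (b or (not d implies (c implies (d and (b or d)))))))}.
(not e and (not not d iff (b or (not d implies (c implies (d and (b or d))))))): α-rule — add not e, (not not d iff (b or (not d implies (c implies (d and (b or d)))))).
(not not d iff (b or (not d implies (c implies (d and (b or d)))))): β-rule — branch into not not d, (b or (not d implies (c implies (d and (b or d)))))  //  not not not d, not (b or (not d implies (c implies (d and (b or d))))).
  branch 1 (add not not d, (b or (not d implies (c implies (d and (b or d)))))):
    not not d: drop double negation, giving d.
    (b or (not d implies (c implies (d and (b or d))))): β-rule — branch into b  //  (not d implies (c implies (d and (b or d)))).
      branch 1.1 (add b):
        ○ open, literals {b=true, d=true, e=false}.
      branch 1.2 (add (not d implies (c implies (d and (b or d))))):
        (not d implies (c implies (d and (b or d)))): β-rule — branch into not not d  //  (c implies (d and (b or d))).
          branch 1.2.1 (add not not d):
            ○ open, literals {d=true, e=false}.
          branch 1.2.2 (add (c implies (d and (b or d)))):
            (c implies (d and (b or d))): β-rule — branch into not c  //  (d and (b or d)).
              branch 1.2.2.1 (add not c):
                ○ open, literals {c=false, d=true, e=false}.
              branch 1.2.2.2 (add (d and (b or d))):
                (d and (b or d)): α-rule — add d, (b or d).
                (b or d): β-rule — branch into b  //  d.
                  branch 1.2.2.2.1 (add b):
                    ○ open, literals {b=true, d=true, e=false}.
                  branch 1.2.2.2.2 (add d):
                    ○ open, literals {d=true, e=false}.
  branch 2 (add not not not d, not (b or (not d implies (c implies (d and (b or d)))))):
    not not not d: drop double negation, giving not d.
    not (b or (not d implies (c implies (d and (b or d))))): α-rule — add not b, not (not d implies (c implies (d and (b or d)))).
    not (not d implies (c implies (d and (b or d)))): α-rule — add not d, not (c implies (d and (b or d))).
    not (c implies (d and (b or d))): α-rule — add c, not (d and (b or d)).
    not (d and (b or d)): β-rule — branch into not d  //  not (b or d).
      branch 2.1 (add not d):
        ○ open, literals {b=false, c=true, d=false, e=false}.
      branch 2.2 (add not (b or d)):
        not (b or d): α-rule — add not b, not d.
        ○ open, literals {b=false, c=true, d=false, e=false}.
0 branches closed, 7 open.
Each open branch fixes some atoms; the unmentioned ones are free. Counting distinct full assignments: branch {b=true, d=true, e=false} (a, c) contributes 4 new; branch {d=true, e=false} (a, b, c) contributes 4 new; branch {c=false, d=true, e=false} (a, b) contributes 0 new; branch {b=true, d=true, e=false} (a, c) contributes 0 new; branch {d=true, e=false} (a, b, c) contributes 0 new; branch {b=false, c=true, d=false, e=false} (a) contributes 2 new; branch {b=false, c=true, d=false, e=false} (a) contributes 0 new. Total: 10.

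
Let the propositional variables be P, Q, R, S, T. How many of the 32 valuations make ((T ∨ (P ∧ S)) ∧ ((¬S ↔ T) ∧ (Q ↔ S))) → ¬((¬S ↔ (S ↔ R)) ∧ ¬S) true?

30

Initial set: {T (((T ∨ (P ∧ S)) ∧ ((¬S ↔ T) ∧ (Q ↔ S))) → ¬((¬S ↔ (S ↔ R)) ∧ ¬S))}.
T (((T ∨ (P ∧ S)) ∧ ((¬S ↔ T) ∧ (Q ↔ S))) → ¬((¬S ↔ (S ↔ R)) ∧ ¬S)): β-rule — branch into F ((T ∨ (P ∧ S)) ∧ ((¬S ↔ T) ∧ (Q ↔ S)))  //  T ¬((¬S ↔ (S ↔ R)) ∧ ¬S).
  branch 1 (add F ((T ∨ (P ∧ S)) ∧ ((¬S ↔ T) ∧ (Q ↔ S)))):
    F ((T ∨ (P ∧ S)) ∧ ((¬S ↔ T) ∧ (Q ↔ S))): β-rule — branch into F (T ∨ (P ∧ S))  //  F ((¬S ↔ T) ∧ (Q ↔ S)).
      branch 1.1 (add F (T ∨ (P ∧ S))):
        F (T ∨ (P ∧ S)): α-rule — add F T, F (P ∧ S).
        F (P ∧ S): β-rule — branch into F P  //  F S.
          branch 1.1.1 (add F P):
            ○ open, literals {P=0, T=0}.
          branch 1.1.2 (add F S):
            ○ open, literals {S=0, T=0}.
      branch 1.2 (add F ((¬S ↔ T) ∧ (Q ↔ S))):
        F ((¬S ↔ T) ∧ (Q ↔ S)): β-rule — branch into F (¬S ↔ T)  //  F (Q ↔ S).
          branch 1.2.1 (add F (¬S ↔ T)):
            F (¬S ↔ T): β-rule — branch into T ¬S, F T  //  F ¬S, T T.
              branch 1.2.1.1 (add T ¬S, F T):
                ○ open, literals {S=0, T=0}.
              branch 1.2.1.2 (add F ¬S, T T):
                ○ open, literals {S=1, T=1}.
          branch 1.2.2 (add F (Q ↔ S)):
            F (Q ↔ S): β-rule — branch into T Q, F S  //  F Q, T S.
              branch 1.2.2.1 (add T Q, F S):
                ○ open, literals {Q=1, S=0}.
              branch 1.2.2.2 (add F Q, T S):
                ○ open, literals {Q=0, S=1}.
  branch 2 (add T ¬((¬S ↔ (S ↔ R)) ∧ ¬S)):
    T ¬((¬S ↔ (S ↔ R)) ∧ ¬S): β-rule — branch into F (¬S ↔ (S ↔ R))  //  F ¬S.
      branch 2.1 (add F (¬S ↔ (S ↔ R))):
        F (¬S ↔ (S ↔ R)): β-rule — branch into T ¬S, F (S ↔ R)  //  F ¬S, T (S ↔ R).
          branch 2.1.1 (add T ¬S, F (S ↔ R)):
            F (S ↔ R): β-rule — branch into T S, F R  //  F S, T R.
              branch 2.1.1.1 (add T S, F R):
                × closes — contains both S and ¬S.
              branch 2.1.1.2 (add F S, T R):
                ○ open, literals {R=1, S=0}.
          branch 2.1.2 (add F ¬S, T (S ↔ R)):
            T (S ↔ R): β-rule — branch into T S, T R  //  F S, F R.
              branch 2.1.2.1 (add T S, T R):
                ○ open, literals {R=1, S=1}.
              branch 2.1.2.2 (add F S, F R):
                × closes — contains both S and ¬S.
      branch 2.2 (add F ¬S):
        ○ open, literals {S=1}.
2 branches closed, 9 open.
Each open branch fixes some atoms; the unmentioned ones are free. Counting distinct full assignments: branch {P=0, T=0} (Q, R, S) contributes 8 new; branch {S=0, T=0} (P, Q, R) contributes 4 new; branch {S=0, T=0} (P, Q, R) contributes 0 new; branch {S=1, T=1} (P, Q, R) contributes 8 new; branch {Q=1, S=0} (P, R, T) contributes 4 new; branch {Q=0, S=1} (P, R, T) contributes 2 new; branch {R=1, S=0} (P, Q, T) contributes 2 new; branch {R=1, S=1} (P, Q, T) contributes 1 new; branch {S=1} (P, Q, R, T) contributes 1 new. Total: 30.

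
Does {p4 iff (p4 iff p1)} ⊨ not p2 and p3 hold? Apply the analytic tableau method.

Initial set: {T (p4 iff (p4 iff p1)); F (not p2 and p3)}.
T (p4 iff (p4 iff p1)): β-rule — branch into T p4, T (p4 iff p1)  //  F p4, F (p4 iff p1).
  branch 1 (add T p4, T (p4 iff p1)):
    F (not p2 and p3): β-rule — branch into F not p2  //  F p3.
      branch 1.1 (add F not p2):
        T (p4 iff p1): β-rule — branch into T p4, T p1  //  F p4, F p1.
          branch 1.1.1 (add T p4, T p1):
            ○ open, literals {p1=true, p2=true, p4=true}.
          branch 1.1.2 (add F p4, F p1):
            × closes — contains both p4 and not p4.
      branch 1.2 (add F p3):
        T (p4 iff p1): β-rule — branch into T p4, T p1  //  F p4, F p1.
          branch 1.2.1 (add T p4, T p1):
            ○ open, literals {p1=true, p3=false, p4=true}.
          branch 1.2.2 (add F p4, F p1):
            × closes — contains both p4 and not p4.
  branch 2 (add F p4, F (p4 iff p1)):
    F (not p2 and p3): β-rule — branch into F not p2  //  F p3.
      branch 2.1 (add F not p2):
        F (p4 iff p1): β-rule — branch into T p4, F p1  //  F p4, T p1.
          branch 2.1.1 (add T p4, F p1):
            × closes — contains both p4 and not p4.
          branch 2.1.2 (add F p4, T p1):
            ○ open, literals {p1=true, p2=true, p4=false}.
      branch 2.2 (add F p3):
        F (p4 iff p1): β-rule — branch into T p4, F p1  //  F p4, T p1.
          branch 2.2.1 (add T p4, F p1):
            × closes — contains both p4 and not p4.
          branch 2.2.2 (add F p4, T p1):
            ○ open, literals {p1=true, p3=false, p4=false}.
4 branches closed, 4 open.
An open branch gives a countermodel: p1=true, p2=true, p4=true (unmentioned atoms arbitrary); the premises hold there but the conclusion fails.

No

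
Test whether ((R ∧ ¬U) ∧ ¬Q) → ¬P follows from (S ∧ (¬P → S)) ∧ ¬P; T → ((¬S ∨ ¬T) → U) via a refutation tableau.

Initial set: {((S ∧ (¬P → S)) ∧ ¬P); (T → ((¬S ∨ ¬T) → U)); ¬(((R ∧ ¬U) ∧ ¬Q) → ¬P)}.
((S ∧ (¬P → S)) ∧ ¬P): α-rule — add (S ∧ (¬P → S)), ¬P.
¬(((R ∧ ¬U) ∧ ¬Q) → ¬P): α-rule — add ((R ∧ ¬U) ∧ ¬Q), ¬¬P.
× closes — contains both P and ¬P.
All 1 branch closes.
Every branch closed, so the premises entail the conclusion.

Yes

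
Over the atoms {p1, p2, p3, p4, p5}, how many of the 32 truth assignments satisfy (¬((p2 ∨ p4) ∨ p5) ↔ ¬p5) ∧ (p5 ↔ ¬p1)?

Initial set: {((¬((p2 ∨ p4) ∨ p5) ↔ ¬p5) ∧ (p5 ↔ ¬p1))}.
((¬((p2 ∨ p4) ∨ p5) ↔ ¬p5) ∧ (p5 ↔ ¬p1)): α-rule — add (¬((p2 ∨ p4) ∨ p5) ↔ ¬p5), (p5 ↔ ¬p1).
(¬((p2 ∨ p4) ∨ p5) ↔ ¬p5): β-rule — branch into ¬((p2 ∨ p4) ∨ p5), ¬p5  //  ¬¬((p2 ∨ p4) ∨ p5), ¬¬p5.
  branch 1 (add ¬((p2 ∨ p4) ∨ p5), ¬p5):
    ¬((p2 ∨ p4) ∨ p5): α-rule — add ¬(p2 ∨ p4), ¬p5.
    ¬(p2 ∨ p4): α-rule — add ¬p2, ¬p4.
    (p5 ↔ ¬p1): β-rule — branch into p5, ¬p1  //  ¬p5, ¬¬p1.
      branch 1.1 (add p5, ¬p1):
        × closes — contains both p5 and ¬p5.
      branch 1.2 (add ¬p5, ¬¬p1):
        ○ open, literals {p1=true, p2=false, p4=false, p5=false}.
  branch 2 (add ¬¬((p2 ∨ p4) ∨ p5), ¬¬p5):
    (p5 ↔ ¬p1): β-rule — branch into p5, ¬p1  //  ¬p5, ¬¬p1.
      branch 2.1 (add p5, ¬p1):
        ¬¬((p2 ∨ p4) ∨ p5): β-rule — branch into (p2 ∨ p4)  //  p5.
          branch 2.1.1 (add (p2 ∨ p4)):
            (p2 ∨ p4): β-rule — branch into p2  //  p4.
              branch 2.1.1.1 (add p2):
                ○ open, literals {p1=false, p2=true, p5=true}.
              branch 2.1.1.2 (add p4):
                ○ open, literals {p1=false, p4=true, p5=true}.
          branch 2.1.2 (add p5):
            ○ open, literals {p1=false, p5=true}.
      branch 2.2 (add ¬p5, ¬¬p1):
        × closes — contains both p5 and ¬p5.
2 branches closed, 4 open.
Each open branch fixes some atoms; the unmentioned ones are free. Counting distinct full assignments: branch {p1=true, p2=false, p4=false, p5=false} (p3) contributes 2 new; branch {p1=false, p2=true, p5=true} (p3, p4) contributes 4 new; branch {p1=false, p4=true, p5=true} (p2, p3) contributes 2 new; branch {p1=false, p5=true} (p2, p3, p4) contributes 2 new. Total: 10.

10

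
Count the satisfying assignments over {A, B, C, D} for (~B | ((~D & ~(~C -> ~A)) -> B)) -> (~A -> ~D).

Initial set: {((~B | ((~D & ~(~C -> ~A)) -> B)) -> (~A -> ~D))}.
((~B | ((~D & ~(~C -> ~A)) -> B)) -> (~A -> ~D)): β-rule — branch into ~(~B | ((~D & ~(~C -> ~A)) -> B))  //  (~A -> ~D).
  branch 1 (add ~(~B | ((~D & ~(~C -> ~A)) -> B))):
    ~(~B | ((~D & ~(~C -> ~A)) -> B)): α-rule — add ~~B, ~((~D & ~(~C -> ~A)) -> B).
    ~((~D & ~(~C -> ~A)) -> B): α-rule — add (~D & ~(~C -> ~A)), ~B.
    × closes — contains both B and ~B.
  branch 2 (add (~A -> ~D)):
    (~A -> ~D): β-rule — branch into ~~A  //  ~D.
      branch 2.1 (add ~~A):
        ○ open, literals {A=true}.
      branch 2.2 (add ~D):
        ○ open, literals {D=false}.
1 branch closed, 2 open.
Each open branch fixes some atoms; the unmentioned ones are free. Counting distinct full assignments: branch {A=true} (B, C, D) contributes 8 new; branch {D=false} (A, B, C) contributes 4 new. Total: 12.

12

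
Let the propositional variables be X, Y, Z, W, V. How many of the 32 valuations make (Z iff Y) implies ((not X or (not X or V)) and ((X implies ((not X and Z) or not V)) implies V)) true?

24

Initial set: {((Z iff Y) implies ((not X or (not X or V)) and ((X implies ((not X and Z) or not V)) implies V)))}.
((Z iff Y) implies ((not X or (not X or V)) and ((X implies ((not X and Z) or not V)) implies V))): β-rule — branch into not (Z iff Y)  //  ((not X or (not X or V)) and ((X implies ((not X and Z) or not V)) implies V)).
  branch 1 (add not (Z iff Y)):
    not (Z iff Y): β-rule — branch into Z, not Y  //  not Z, Y.
      branch 1.1 (add Z, not Y):
        ○ open, literals {Y=F, Z=T}.
      branch 1.2 (add not Z, Y):
        ○ open, literals {Y=T, Z=F}.
  branch 2 (add ((not X or (not X or V)) and ((X implies ((not X and Z) or not V)) implies V))):
    ((not X or (not X or V)) and ((X implies ((not X and Z) or not V)) implies V)): α-rule — add (not X or (not X or V)), ((X implies ((not X and Z) or not V)) implies V).
    (not X or (not X or V)): β-rule — branch into not X  //  (not X or V).
      branch 2.1 (add not X):
        ((X implies ((not X and Z) or not V)) implies V): β-rule — branch into not (X implies ((not X and Z) or not V))  //  V.
          branch 2.1.1 (add not (X implies ((not X and Z) or not V))):
            not (X implies ((not X and Z) or not V)): α-rule — add X, not ((not X and Z) or not V).
            × closes — contains both X and not X.
          branch 2.1.2 (add V):
            ○ open, literals {V=T, X=F}.
      branch 2.2 (add (not X or V)):
        ((X implies ((not X and Z) or not V)) implies V): β-rule — branch into not (X implies ((not X and Z) or not V))  //  V.
          branch 2.2.1 (add not (X implies ((not X and Z) or not V))):
            not (X implies ((not X and Z) or not V)): α-rule — add X, not ((not X and Z) or not V).
            not ((not X and Z) or not V): α-rule — add not (not X and Z), not not V.
            (not X or V): β-rule — branch into not X  //  V.
              branch 2.2.1.1 (add not X):
                × closes — contains both X and not X.
              branch 2.2.1.2 (add V):
                not (not X and Z): β-rule — branch into not not X  //  not Z.
                  branch 2.2.1.2.1 (add not not X):
                    ○ open, literals {V=T, X=T}.
                  branch 2.2.1.2.2 (add not Z):
                    ○ open, literals {V=T, X=T, Z=F}.
          branch 2.2.2 (add V):
            (not X or V): β-rule — branch into not X  //  V.
              branch 2.2.2.1 (add not X):
                ○ open, literals {V=T, X=F}.
              branch 2.2.2.2 (add V):
                ○ open, literals {V=T}.
2 branches closed, 7 open.
Each open branch fixes some atoms; the unmentioned ones are free. Counting distinct full assignments: branch {Y=F, Z=T} (X, W, V) contributes 8 new; branch {Y=T, Z=F} (X, W, V) contributes 8 new; branch {V=T, X=F} (Y, Z, W) contributes 4 new; branch {V=T, X=T} (Y, Z, W) contributes 4 new; branch {V=T, X=T, Z=F} (Y, W) contributes 0 new; branch {V=T, X=F} (Y, Z, W) contributes 0 new; branch {V=T} (X, Y, Z, W) contributes 0 new. Total: 24.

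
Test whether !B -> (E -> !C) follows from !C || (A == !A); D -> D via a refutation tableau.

Yes

Initial set: {(!C || (A == !A)); (D -> D); !(!B -> (E -> !C))}.
!(!B -> (E -> !C)): α-rule — add !B, !(E -> !C).
!(E -> !C): α-rule — add E, !!C.
(!C || (A == !A)): β-rule — branch into !C  //  (A == !A).
  branch 1 (add !C):
    × closes — contains both C and !C.
  branch 2 (add (A == !A)):
    (D -> D): β-rule — branch into !D  //  D.
      branch 2.1 (add !D):
        (A == !A): β-rule — branch into A, !A  //  !A, !!A.
          branch 2.1.1 (add A, !A):
            × closes — contains both A and !A.
          branch 2.1.2 (add !A, !!A):
            × closes — contains both A and !A.
      branch 2.2 (add D):
        (A == !A): β-rule — branch into A, !A  //  !A, !!A.
          branch 2.2.1 (add A, !A):
            × closes — contains both A and !A.
          branch 2.2.2 (add !A, !!A):
            × closes — contains both A and !A.
All 5 branches close.
Every branch closed, so the premises entail the conclusion.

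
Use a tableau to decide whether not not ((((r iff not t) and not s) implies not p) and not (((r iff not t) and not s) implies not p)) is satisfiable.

Initial set: {not not ((((r iff not t) and not s) implies not p) and not (((r iff not t) and not s) implies not p))}.
not not ((((r iff not t) and not s) implies not p) and not (((r iff not t) and not s) implies not p)): drop double negation, giving ((((r iff not t) and not s) implies not p) and not (((r iff not t) and not s) implies not p)).
((((r iff not t) and not s) implies not p) and not (((r iff not t) and not s) implies not p)): α-rule — add (((r iff not t) and not s) implies not p), not (((r iff not t) and not s) implies not p).
not (((r iff not t) and not s) implies not p): α-rule — add ((r iff not t) and not s), not not p.
((r iff not t) and not s): α-rule — add (r iff not t), not s.
(((r iff not t) and not s) implies not p): β-rule — branch into not ((r iff not t) and not s)  //  not p.
  branch 1 (add not ((r iff not t) and not s)):
    (r iff not t): β-rule — branch into r, not t  //  not r, not not t.
      branch 1.1 (add r, not t):
        not ((r iff not t) and not s): β-rule — branch into not (r iff not t)  //  not not s.
          branch 1.1.1 (add not (r iff not t)):
            not (r iff not t): β-rule — branch into r, not not t  //  not r, not t.
              branch 1.1.1.1 (add r, not not t):
                × closes — contains both t and not t.
              branch 1.1.1.2 (add not r, not t):
                × closes — contains both r and not r.
          branch 1.1.2 (add not not s):
            × closes — contains both s and not s.
      branch 1.2 (add not r, not not t):
        not ((r iff not t) and not s): β-rule — branch into not (r iff not t)  //  not not s.
          branch 1.2.1 (add not (r iff not t)):
            not (r iff not t): β-rule — branch into r, not not t  //  not r, not t.
              branch 1.2.1.1 (add r, not not t):
                × closes — contains both r and not r.
              branch 1.2.1.2 (add not r, not t):
                × closes — contains both t and not t.
          branch 1.2.2 (add not not s):
            × closes — contains both s and not s.
  branch 2 (add not p):
    × closes — contains both p and not p.
All 7 branches close.
Every branch closed; the formula is unsatisfiable.

Unsatisfiable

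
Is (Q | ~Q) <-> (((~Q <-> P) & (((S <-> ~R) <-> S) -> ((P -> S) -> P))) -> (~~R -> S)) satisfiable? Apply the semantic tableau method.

Initial set: {((Q | ~Q) <-> (((~Q <-> P) & (((S <-> ~R) <-> S) -> ((P -> S) -> P))) -> (~~R -> S)))}.
((Q | ~Q) <-> (((~Q <-> P) & (((S <-> ~R) <-> S) -> ((P -> S) -> P))) -> (~~R -> S))): β-rule — branch into (Q | ~Q), (((~Q <-> P) & (((S <-> ~R) <-> S) -> ((P -> S) -> P))) -> (~~R -> S))  //  ~(Q | ~Q), ~(((~Q <-> P) & (((S <-> ~R) <-> S) -> ((P -> S) -> P))) -> (~~R -> S)).
  branch 1 (add (Q | ~Q), (((~Q <-> P) & (((S <-> ~R) <-> S) -> ((P -> S) -> P))) -> (~~R -> S))):
    (Q | ~Q): β-rule — branch into Q  //  ~Q.
      branch 1.1 (add Q):
        (((~Q <-> P) & (((S <-> ~R) <-> S) -> ((P -> S) -> P))) -> (~~R -> S)): β-rule — branch into ~((~Q <-> P) & (((S <-> ~R) <-> S) -> ((P -> S) -> P)))  //  (~~R -> S).
          branch 1.1.1 (add ~((~Q <-> P) & (((S <-> ~R) <-> S) -> ((P -> S) -> P)))):
            ~((~Q <-> P) & (((S <-> ~R) <-> S) -> ((P -> S) -> P))): β-rule — branch into ~(~Q <-> P)  //  ~(((S <-> ~R) <-> S) -> ((P -> S) -> P)).
              branch 1.1.1.1 (add ~(~Q <-> P)):
                ~(~Q <-> P): β-rule — branch into ~Q, ~P  //  ~~Q, P.
                  branch 1.1.1.1.1 (add ~Q, ~P):
                    × closes — contains both Q and ~Q.
                  branch 1.1.1.1.2 (add ~~Q, P):
                    ○ open, literals {P=1, Q=1}.
              branch 1.1.1.2 (add ~(((S <-> ~R) <-> S) -> ((P -> S) -> P))):
                ~(((S <-> ~R) <-> S) -> ((P -> S) -> P)): α-rule — add ((S <-> ~R) <-> S), ~((P -> S) -> P).
                ~((P -> S) -> P): α-rule — add (P -> S), ~P.
                ((S <-> ~R) <-> S): β-rule — branch into (S <-> ~R), S  //  ~(S <-> ~R), ~S.
                  branch 1.1.1.2.1 (add (S <-> ~R), S):
                    (P -> S): β-rule — branch into ~P  //  S.
                      branch 1.1.1.2.1.1 (add ~P):
                        (S <-> ~R): β-rule — branch into S, ~R  //  ~S, ~~R.
                          branch 1.1.1.2.1.1.1 (add S, ~R):
                            ○ open, literals {P=0, Q=1, R=0, S=1}.
                          branch 1.1.1.2.1.1.2 (add ~S, ~~R):
                            × closes — contains both S and ~S.
                      branch 1.1.1.2.1.2 (add S):
                        (S <-> ~R): β-rule — branch into S, ~R  //  ~S, ~~R.
                          branch 1.1.1.2.1.2.1 (add S, ~R):
                            ○ open, literals {P=0, Q=1, R=0, S=1}.
                          branch 1.1.1.2.1.2.2 (add ~S, ~~R):
                            × closes — contains both S and ~S.
                  branch 1.1.1.2.2 (add ~(S <-> ~R), ~S):
                    (P -> S): β-rule — branch into ~P  //  S.
                      branch 1.1.1.2.2.1 (add ~P):
                        ~(S <-> ~R): β-rule — branch into S, ~~R  //  ~S, ~R.
                          branch 1.1.1.2.2.1.1 (add S, ~~R):
                            × closes — contains both S and ~S.
                          branch 1.1.1.2.2.1.2 (add ~S, ~R):
                            ○ open, literals {P=0, Q=1, R=0, S=0}.
                      branch 1.1.1.2.2.2 (add S):
                        × closes — contains both S and ~S.
          branch 1.1.2 (add (~~R -> S)):
            (~~R -> S): β-rule — branch into ~~~R  //  S.
              branch 1.1.2.1 (add ~~~R):
                ~~~R: drop double negation, giving ~R.
                ○ open, literals {Q=1, R=0}.
              branch 1.1.2.2 (add S):
                ○ open, literals {Q=1, S=1}.
      branch 1.2 (add ~Q):
        (((~Q <-> P) & (((S <-> ~R) <-> S) -> ((P -> S) -> P))) -> (~~R -> S)): β-rule — branch into ~((~Q <-> P) & (((S <-> ~R) <-> S) -> ((P -> S) -> P)))  //  (~~R -> S).
          branch 1.2.1 (add ~((~Q <-> P) & (((S <-> ~R) <-> S) -> ((P -> S) -> P)))):
            ~((~Q <-> P) & (((S <-> ~R) <-> S) -> ((P -> S) -> P))): β-rule — branch into ~(~Q <-> P)  //  ~(((S <-> ~R) <-> S) -> ((P -> S) -> P)).
              branch 1.2.1.1 (add ~(~Q <-> P)):
                ~(~Q <-> P): β-rule — branch into ~Q, ~P  //  ~~Q, P.
                  branch 1.2.1.1.1 (add ~Q, ~P):
                    ○ open, literals {P=0, Q=0}.
                  branch 1.2.1.1.2 (add ~~Q, P):
                    × closes — contains both Q and ~Q.
              branch 1.2.1.2 (add ~(((S <-> ~R) <-> S) -> ((P -> S) -> P))):
                ~(((S <-> ~R) <-> S) -> ((P -> S) -> P)): α-rule — add ((S <-> ~R) <-> S), ~((P -> S) -> P).
                ~((P -> S) -> P): α-rule — add (P -> S), ~P.
                ((S <-> ~R) <-> S): β-rule — branch into (S <-> ~R), S  //  ~(S <-> ~R), ~S.
                  branch 1.2.1.2.1 (add (S <-> ~R), S):
                    (P -> S): β-rule — branch into ~P  //  S.
                      branch 1.2.1.2.1.1 (add ~P):
                        (S <-> ~R): β-rule — branch into S, ~R  //  ~S, ~~R.
                          branch 1.2.1.2.1.1.1 (add S, ~R):
                            ○ open, literals {P=0, Q=0, R=0, S=1}.
                          branch 1.2.1.2.1.1.2 (add ~S, ~~R):
                            × closes — contains both S and ~S.
                      branch 1.2.1.2.1.2 (add S):
                        (S <-> ~R): β-rule — branch into S, ~R  //  ~S, ~~R.
                          branch 1.2.1.2.1.2.1 (add S, ~R):
                            ○ open, literals {P=0, Q=0, R=0, S=1}.
                          branch 1.2.1.2.1.2.2 (add ~S, ~~R):
                            × closes — contains both S and ~S.
                  branch 1.2.1.2.2 (add ~(S <-> ~R), ~S):
                    (P -> S): β-rule — branch into ~P  //  S.
                      branch 1.2.1.2.2.1 (add ~P):
                        ~(S <-> ~R): β-rule — branch into S, ~~R  //  ~S, ~R.
                          branch 1.2.1.2.2.1.1 (add S, ~~R):
                            × closes — contains both S and ~S.
                          branch 1.2.1.2.2.1.2 (add ~S, ~R):
                            ○ open, literals {P=0, Q=0, R=0, S=0}.
                      branch 1.2.1.2.2.2 (add S):
                        × closes — contains both S and ~S.
          branch 1.2.2 (add (~~R -> S)):
            (~~R -> S): β-rule — branch into ~~~R  //  S.
              branch 1.2.2.1 (add ~~~R):
                ~~~R: drop double negation, giving ~R.
                ○ open, literals {Q=0, R=0}.
              branch 1.2.2.2 (add S):
                ○ open, literals {Q=0, S=1}.
  branch 2 (add ~(Q | ~Q), ~(((~Q <-> P) & (((S <-> ~R) <-> S) -> ((P -> S) -> P))) -> (~~R -> S))):
    ~(Q | ~Q): α-rule — add ~Q, ~~Q.
    × closes — contains both Q and ~Q.
11 branches closed, 12 open.
An open branch gives a satisfying assignment: P=1, Q=1.

Satisfiable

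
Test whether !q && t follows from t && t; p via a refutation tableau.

No

Initial set: {(t && t); p; !(!q && t)}.
(t && t): α-rule — add t, t.
!(!q && t): β-rule — branch into !!q  //  !t.
  branch 1 (add !!q):
    ○ open, literals {p=1, q=1, t=1}.
  branch 2 (add !t):
    × closes — contains both t and !t.
1 branch closed, 1 open.
An open branch gives a countermodel: p=1, q=1, t=1 (unmentioned atoms arbitrary); the premises hold there but the conclusion fails.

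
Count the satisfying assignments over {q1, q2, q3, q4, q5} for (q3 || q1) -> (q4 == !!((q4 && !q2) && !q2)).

Initial set: {((q3 || q1) -> (q4 == !!((q4 && !q2) && !q2)))}.
((q3 || q1) -> (q4 == !!((q4 && !q2) && !q2))): β-rule — branch into !(q3 || q1)  //  (q4 == !!((q4 && !q2) && !q2)).
  branch 1 (add !(q3 || q1)):
    !(q3 || q1): α-rule — add !q3, !q1.
    ○ open, literals {q1=0, q3=0}.
  branch 2 (add (q4 == !!((q4 && !q2) && !q2))):
    (q4 == !!((q4 && !q2) && !q2)): β-rule — branch into q4, !!((q4 && !q2) && !q2)  //  !q4, !!!((q4 && !q2) && !q2).
      branch 2.1 (add q4, !!((q4 && !q2) && !q2)):
        !!((q4 && !q2) && !q2): drop double negation, giving ((q4 && !q2) && !q2).
        ((q4 && !q2) && !q2): α-rule — add (q4 && !q2), !q2.
        (q4 && !q2): α-rule — add q4, !q2.
        ○ open, literals {q2=0, q4=1}.
      branch 2.2 (add !q4, !!!((q4 && !q2) && !q2)):
        !!!((q4 && !q2) && !q2): drop double negation, giving !((q4 && !q2) && !q2).
        !((q4 && !q2) && !q2): β-rule — branch into !(q4 && !q2)  //  !!q2.
          branch 2.2.1 (add !(q4 && !q2)):
            !(q4 && !q2): β-rule — branch into !q4  //  !!q2.
              branch 2.2.1.1 (add !q4):
                ○ open, literals {q4=0}.
              branch 2.2.1.2 (add !!q2):
                ○ open, literals {q2=1, q4=0}.
          branch 2.2.2 (add !!q2):
            ○ open, literals {q2=1, q4=0}.
0 branches closed, 5 open.
Each open branch fixes some atoms; the unmentioned ones are free. Counting distinct full assignments: branch {q1=0, q3=0} (q2, q4, q5) contributes 8 new; branch {q2=0, q4=1} (q1, q3, q5) contributes 6 new; branch {q4=0} (q1, q2, q3, q5) contributes 12 new; branch {q2=1, q4=0} (q1, q3, q5) contributes 0 new; branch {q2=1, q4=0} (q1, q3, q5) contributes 0 new. Total: 26.

26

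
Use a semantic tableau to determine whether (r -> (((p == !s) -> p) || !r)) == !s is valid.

Not valid

Assume the negation and expand:
Initial set: {!((r -> (((p == !s) -> p) || !r)) == !s)}.
!((r -> (((p == !s) -> p) || !r)) == !s): β-rule — branch into (r -> (((p == !s) -> p) || !r)), !!s  //  !(r -> (((p == !s) -> p) || !r)), !s.
  branch 1 (add (r -> (((p == !s) -> p) || !r)), !!s):
    (r -> (((p == !s) -> p) || !r)): β-rule — branch into !r  //  (((p == !s) -> p) || !r).
      branch 1.1 (add !r):
        ○ open, literals {r=F, s=T}.
      branch 1.2 (add (((p == !s) -> p) || !r)):
        (((p == !s) -> p) || !r): β-rule — branch into ((p == !s) -> p)  //  !r.
          branch 1.2.1 (add ((p == !s) -> p)):
            ((p == !s) -> p): β-rule — branch into !(p == !s)  //  p.
              branch 1.2.1.1 (add !(p == !s)):
                !(p == !s): β-rule — branch into p, !!s  //  !p, !s.
                  branch 1.2.1.1.1 (add p, !!s):
                    ○ open, literals {p=T, s=T}.
                  branch 1.2.1.1.2 (add !p, !s):
                    × closes — contains both s and !s.
              branch 1.2.1.2 (add p):
                ○ open, literals {p=T, s=T}.
          branch 1.2.2 (add !r):
            ○ open, literals {r=F, s=T}.
  branch 2 (add !(r -> (((p == !s) -> p) || !r)), !s):
    !(r -> (((p == !s) -> p) || !r)): α-rule — add r, !(((p == !s) -> p) || !r).
    !(((p == !s) -> p) || !r): α-rule — add !((p == !s) -> p), !!r.
    !((p == !s) -> p): α-rule — add (p == !s), !p.
    (p == !s): β-rule — branch into p, !s  //  !p, !!s.
      branch 2.1 (add p, !s):
        × closes — contains both p and !p.
      branch 2.2 (add !p, !!s):
        × closes — contains both s and !s.
3 branches closed, 4 open.
An open branch gives a countermodel: r=F, s=T (unmentioned atoms arbitrary); under it the original formula is false.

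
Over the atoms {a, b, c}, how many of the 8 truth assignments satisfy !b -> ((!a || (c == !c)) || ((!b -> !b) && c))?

Initial set: {(!b -> ((!a || (c == !c)) || ((!b -> !b) && c)))}.
(!b -> ((!a || (c == !c)) || ((!b -> !b) && c))): β-rule — branch into !!b  //  ((!a || (c == !c)) || ((!b -> !b) && c)).
  branch 1 (add !!b):
    ○ open, literals {b=true}.
  branch 2 (add ((!a || (c == !c)) || ((!b -> !b) && c))):
    ((!a || (c == !c)) || ((!b -> !b) && c)): β-rule — branch into (!a || (c == !c))  //  ((!b -> !b) && c).
      branch 2.1 (add (!a || (c == !c))):
        (!a || (c == !c)): β-rule — branch into !a  //  (c == !c).
          branch 2.1.1 (add !a):
            ○ open, literals {a=false}.
          branch 2.1.2 (add (c == !c)):
            (c == !c): β-rule — branch into c, !c  //  !c, !!c.
              branch 2.1.2.1 (add c, !c):
                × closes — contains both c and !c.
              branch 2.1.2.2 (add !c, !!c):
                × closes — contains both c and !c.
      branch 2.2 (add ((!b -> !b) && c)):
        ((!b -> !b) && c): α-rule — add (!b -> !b), c.
        (!b -> !b): β-rule — branch into !!b  //  !b.
          branch 2.2.1 (add !!b):
            ○ open, literals {b=true, c=true}.
          branch 2.2.2 (add !b):
            ○ open, literals {b=false, c=true}.
2 branches closed, 4 open.
Each open branch fixes some atoms; the unmentioned ones are free. Counting distinct full assignments: branch {b=true} (a, c) contributes 4 new; branch {a=false} (b, c) contributes 2 new; branch {b=true, c=true} (a) contributes 0 new; branch {b=false, c=true} (a) contributes 1 new. Total: 7.

7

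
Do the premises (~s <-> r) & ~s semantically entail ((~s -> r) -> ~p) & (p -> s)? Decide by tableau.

No

Initial set: {((~s <-> r) & ~s); ~(((~s -> r) -> ~p) & (p -> s))}.
((~s <-> r) & ~s): α-rule — add (~s <-> r), ~s.
~(((~s -> r) -> ~p) & (p -> s)): β-rule — branch into ~((~s -> r) -> ~p)  //  ~(p -> s).
  branch 1 (add ~((~s -> r) -> ~p)):
    ~((~s -> r) -> ~p): α-rule — add (~s -> r), ~~p.
    (~s <-> r): β-rule — branch into ~s, r  //  ~~s, ~r.
      branch 1.1 (add ~s, r):
        (~s -> r): β-rule — branch into ~~s  //  r.
          branch 1.1.1 (add ~~s):
            × closes — contains both s and ~s.
          branch 1.1.2 (add r):
            ○ open, literals {p=true, r=true, s=false}.
      branch 1.2 (add ~~s, ~r):
        × closes — contains both s and ~s.
  branch 2 (add ~(p -> s)):
    ~(p -> s): α-rule — add p, ~s.
    (~s <-> r): β-rule — branch into ~s, r  //  ~~s, ~r.
      branch 2.1 (add ~s, r):
        ○ open, literals {p=true, r=true, s=false}.
      branch 2.2 (add ~~s, ~r):
        × closes — contains both s and ~s.
3 branches closed, 2 open.
An open branch gives a countermodel: p=true, r=true, s=false (unmentioned atoms arbitrary); the premises hold there but the conclusion fails.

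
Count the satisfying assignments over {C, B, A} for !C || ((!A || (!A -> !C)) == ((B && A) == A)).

7

Initial set: {(!C || ((!A || (!A -> !C)) == ((B && A) == A)))}.
(!C || ((!A || (!A -> !C)) == ((B && A) == A))): β-rule — branch into !C  //  ((!A || (!A -> !C)) == ((B && A) == A)).
  branch 1 (add !C):
    ○ open, literals {C=false}.
  branch 2 (add ((!A || (!A -> !C)) == ((B && A) == A))):
    ((!A || (!A -> !C)) == ((B && A) == A)): β-rule — branch into (!A || (!A -> !C)), ((B && A) == A)  //  !(!A || (!A -> !C)), !((B && A) == A).
      branch 2.1 (add (!A || (!A -> !C)), ((B && A) == A)):
        (!A || (!A -> !C)): β-rule — branch into !A  //  (!A -> !C).
          branch 2.1.1 (add !A):
            ((B && A) == A): β-rule — branch into (B && A), A  //  !(B && A), !A.
              branch 2.1.1.1 (add (B && A), A):
                × closes — contains both A and !A.
              branch 2.1.1.2 (add !(B && A), !A):
                !(B && A): β-rule — branch into !B  //  !A.
                  branch 2.1.1.2.1 (add !B):
                    ○ open, literals {A=false, B=false}.
                  branch 2.1.1.2.2 (add !A):
                    ○ open, literals {A=false}.
          branch 2.1.2 (add (!A -> !C)):
            ((B && A) == A): β-rule — branch into (B && A), A  //  !(B && A), !A.
              branch 2.1.2.1 (add (B && A), A):
                (B && A): α-rule — add B, A.
                (!A -> !C): β-rule — branch into !!A  //  !C.
                  branch 2.1.2.1.1 (add !!A):
                    ○ open, literals {A=true, B=true}.
                  branch 2.1.2.1.2 (add !C):
                    ○ open, literals {A=true, B=true, C=false}.
              branch 2.1.2.2 (add !(B && A), !A):
                (!A -> !C): β-rule — branch into !!A  //  !C.
                  branch 2.1.2.2.1 (add !!A):
                    × closes — contains both A and !A.
                  branch 2.1.2.2.2 (add !C):
                    !(B && A): β-rule — branch into !B  //  !A.
                      branch 2.1.2.2.2.1 (add !B):
                        ○ open, literals {A=false, B=false, C=false}.
                      branch 2.1.2.2.2.2 (add !A):
                        ○ open, literals {A=false, C=false}.
      branch 2.2 (add !(!A || (!A -> !C)), !((B && A) == A)):
        !(!A || (!A -> !C)): α-rule — add !!A, !(!A -> !C).
        !(!A -> !C): α-rule — add !A, !!C.
        × closes — contains both A and !A.
3 branches closed, 7 open.
Each open branch fixes some atoms; the unmentioned ones are free. Counting distinct full assignments: branch {C=false} (B, A) contributes 4 new; branch {A=false, B=false} (C) contributes 1 new; branch {A=false} (C, B) contributes 1 new; branch {A=true, B=true} (C) contributes 1 new; branch {A=true, B=true, C=false} (none free) contributes 0 new; branch {A=false, B=false, C=false} (none free) contributes 0 new; branch {A=false, C=false} (B) contributes 0 new. Total: 7.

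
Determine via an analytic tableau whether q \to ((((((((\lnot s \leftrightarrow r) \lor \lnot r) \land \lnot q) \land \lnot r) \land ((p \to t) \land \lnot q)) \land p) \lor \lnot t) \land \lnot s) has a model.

Initial set: {(q \to ((((((((\lnot s \leftrightarrow r) \lor \lnot r) \land \lnot q) \land \lnot r) \land ((p \to t) \land \lnot q)) \land p) \lor \lnot t) \land \lnot s))}.
(q \to ((((((((\lnot s \leftrightarrow r) \lor \lnot r) \land \lnot q) \land \lnot r) \land ((p \to t) \land \lnot q)) \land p) \lor \lnot t) \land \lnot s)): β-rule — branch into \lnot q  //  ((((((((\lnot s \leftrightarrow r) \lor \lnot r) \land \lnot q) \land \lnot r) \land ((p \to t) \land \lnot q)) \land p) \lor \lnot t) \land \lnot s).
  branch 1 (add \lnot q):
    ○ open, literals {q=false}.
  branch 2 (add ((((((((\lnot s \leftrightarrow r) \lor \lnot r) \land \lnot q) \land \lnot r) \land ((p \to t) \land \lnot q)) \land p) \lor \lnot t) \land \lnot s)):
    ((((((((\lnot s \leftrightarrow r) \lor \lnot r) \land \lnot q) \land \lnot r) \land ((p \to t) \land \lnot q)) \land p) \lor \lnot t) \land \lnot s): α-rule — add (((((((\lnot s \leftrightarrow r) \lor \lnot r) \land \lnot q) \land \lnot r) \land ((p \to t) \land \lnot q)) \land p) \lor \lnot t), \lnot s.
    (((((((\lnot s \leftrightarrow r) \lor \lnot r) \land \lnot q) \land \lnot r) \land ((p \to t) \land \lnot q)) \land p) \lor \lnot t): β-rule — branch into ((((((\lnot s \leftrightarrow r) \lor \lnot r) \land \lnot q) \land \lnot r) \land ((p \to t) \land \lnot q)) \land p)  //  \lnot t.
      branch 2.1 (add ((((((\lnot s \leftrightarrow r) \lor \lnot r) \land \lnot q) \land \lnot r) \land ((p \to t) \land \lnot q)) \land p)):
        ((((((\lnot s \leftrightarrow r) \lor \lnot r) \land \lnot q) \land \lnot r) \land ((p \to t) \land \lnot q)) \land p): α-rule — add (((((\lnot s \leftrightarrow r) \lor \lnot r) \land \lnot q) \land \lnot r) \land ((p \to t) \land \lnot q)), p.
        (((((\lnot s \leftrightarrow r) \lor \lnot r) \land \lnot q) \land \lnot r) \land ((p \to t) \land \lnot q)): α-rule — add ((((\lnot s \leftrightarrow r) \lor \lnot r) \land \lnot q) \land \lnot r), ((p \to t) \land \lnot q).
        ((((\lnot s \leftrightarrow r) \lor \lnot r) \land \lnot q) \land \lnot r): α-rule — add (((\lnot s \leftrightarrow r) \lor \lnot r) \land \lnot q), \lnot r.
        ((p \to t) \land \lnot q): α-rule — add (p \to t), \lnot q.
        (((\lnot s \leftrightarrow r) \lor \lnot r) \land \lnot q): α-rule — add ((\lnot s \leftrightarrow r) \lor \lnot r), \lnot q.
        (p \to t): β-rule — branch into \lnot p  //  t.
          branch 2.1.1 (add \lnot p):
            × closes — contains both p and \lnot p.
          branch 2.1.2 (add t):
            ((\lnot s \leftrightarrow r) \lor \lnot r): β-rule — branch into (\lnot s \leftrightarrow r)  //  \lnot r.
              branch 2.1.2.1 (add (\lnot s \leftrightarrow r)):
                (\lnot s \leftrightarrow r): β-rule — branch into \lnot s, r  //  \lnot \lnot s, \lnot r.
                  branch 2.1.2.1.1 (add \lnot s, r):
                    × closes — contains both r and \lnot r.
                  branch 2.1.2.1.2 (add \lnot \lnot s, \lnot r):
                    × closes — contains both s and \lnot s.
              branch 2.1.2.2 (add \lnot r):
                ○ open, literals {p=true, q=false, r=false, s=false, t=true}.
      branch 2.2 (add \lnot t):
        ○ open, literals {s=false, t=false}.
3 branches closed, 3 open.
An open branch gives a satisfying assignment: q=false.

Satisfiable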